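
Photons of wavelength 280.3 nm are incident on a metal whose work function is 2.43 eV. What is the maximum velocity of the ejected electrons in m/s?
8.3735e+05 m/s

First, find the maximum kinetic energy:
E_photon = hc/λ = 4.4233 eV
KE_max = E_photon - φ = 4.4233 - 2.43 = 1.9933 eV

Convert to Joules: KE_max = 1.9933 × 1.602×10⁻¹⁹ J = 3.1936e-19 J

Then use KE = ½mv² to find velocity:
v = √(2·KE/m) = √(2 × 3.1936e-19 J / 9.109e-31 kg)
v = 8.3735e+05 m/s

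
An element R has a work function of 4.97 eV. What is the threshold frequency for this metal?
1.2017e+15 Hz

The threshold frequency is when the photon energy equals the work function:
hf₀ = φ

Solving for f₀:
f₀ = φ/h = (4.97 eV × 1.602×10⁻¹⁹ J/eV) / (6.626×10⁻³⁴ J·s)
f₀ = 1.2017e+15 Hz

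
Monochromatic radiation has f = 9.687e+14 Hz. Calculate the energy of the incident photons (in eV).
4.0062 eV

Using E = hf:

E = hf = (6.626×10⁻³⁴ J·s)(9.687e+14 Hz)
E = 4.0062 eV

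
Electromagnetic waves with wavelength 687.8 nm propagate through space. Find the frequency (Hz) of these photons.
4.3587e+14 Hz

Using the wave equation: c = fλ

Solving for frequency:
f = c/λ = (3×10⁸ m/s) / (687.8×10⁻⁹ m)
f = 4.3587e+14 Hz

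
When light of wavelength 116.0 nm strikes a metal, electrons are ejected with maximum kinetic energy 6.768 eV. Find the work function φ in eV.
3.92 eV

From Einstein's photoelectric equation: KE_max = hf - φ = hc/λ - φ

Rearranging for φ:
φ = hc/λ - KE_max

Calculate photon energy:
E_photon = hc/λ = 10.6883 eV

Therefore:
φ = 10.6883 - 6.768 = 3.92 eV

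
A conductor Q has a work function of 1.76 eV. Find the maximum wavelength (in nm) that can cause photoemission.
704.46 nm

The threshold wavelength is when the photon energy equals the work function:
hc/λ₀ = φ

Solving for λ₀:
λ₀ = hc/φ = (6.626×10⁻³⁴ J·s)(3×10⁸ m/s) / (1.76 eV × 1.602×10⁻¹⁹ J/eV)
λ₀ = 704.46 nm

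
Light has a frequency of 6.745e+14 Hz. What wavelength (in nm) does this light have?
444.47 nm

Using the wave equation: c = fλ

Solving for wavelength:
λ = c/f = (3×10⁸ m/s) / (6.745e+14 Hz)
λ = 444.47 nm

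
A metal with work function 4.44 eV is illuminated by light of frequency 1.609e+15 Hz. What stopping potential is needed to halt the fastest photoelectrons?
2.2143 V

The stopping potential V_s satisfies: eV_s = KE_max

First, find KE_max using Einstein's equation:
E_photon = hf = (6.626×10⁻³⁴ J·s)(1.609e+15 Hz) = 6.6543 eV
KE_max = E_photon - φ = 6.6543 - 4.44 = 2.2143 eV

Since eV_s = KE_max:
V_s = KE_max/e = 2.2143 V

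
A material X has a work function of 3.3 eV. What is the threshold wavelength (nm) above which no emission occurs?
375.71 nm

The threshold wavelength is when the photon energy equals the work function:
hc/λ₀ = φ

Solving for λ₀:
λ₀ = hc/φ = (6.626×10⁻³⁴ J·s)(3×10⁸ m/s) / (3.3 eV × 1.602×10⁻¹⁹ J/eV)
λ₀ = 375.71 nm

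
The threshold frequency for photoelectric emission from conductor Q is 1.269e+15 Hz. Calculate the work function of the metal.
5.25 eV

At the threshold frequency, photon energy equals work function:
φ = hf₀

Calculating:
φ = (6.626×10⁻³⁴ J·s)(1.269e+15 Hz)
φ = 5.25 eV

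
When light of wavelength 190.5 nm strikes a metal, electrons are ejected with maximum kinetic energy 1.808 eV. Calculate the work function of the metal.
4.70 eV

From Einstein's photoelectric equation: KE_max = hf - φ = hc/λ - φ

Rearranging for φ:
φ = hc/λ - KE_max

Calculate photon energy:
E_photon = hc/λ = 6.5084 eV

Therefore:
φ = 6.5084 - 1.808 = 4.70 eV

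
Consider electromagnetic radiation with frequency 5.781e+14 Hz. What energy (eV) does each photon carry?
2.3908 eV

Using E = hf:

E = hf = (6.626×10⁻³⁴ J·s)(5.781e+14 Hz)
E = 2.3908 eV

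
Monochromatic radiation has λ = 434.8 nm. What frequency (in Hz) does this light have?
6.8950e+14 Hz

Using the wave equation: c = fλ

Solving for frequency:
f = c/λ = (3×10⁸ m/s) / (434.8×10⁻⁹ m)
f = 6.8950e+14 Hz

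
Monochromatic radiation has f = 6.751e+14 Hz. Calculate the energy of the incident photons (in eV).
2.7920 eV

Using E = hf:

E = hf = (6.626×10⁻³⁴ J·s)(6.751e+14 Hz)
E = 2.7920 eV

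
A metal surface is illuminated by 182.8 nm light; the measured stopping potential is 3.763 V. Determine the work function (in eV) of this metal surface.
3.02 eV

The stopping potential gives the maximum kinetic energy: KE_max = eV_s = 3.763 eV

From Einstein's photoelectric equation: KE_max = hc/λ - φ
Rearranging: φ = hc/λ - KE_max

Calculate photon energy:
E_photon = hc/λ = (6.626×10⁻³⁴ J·s)(3×10⁸ m/s) / (182.8×10⁻⁹ m) = 6.7825 eV

Therefore:
φ = 6.7825 - 3.763 = 3.02 eV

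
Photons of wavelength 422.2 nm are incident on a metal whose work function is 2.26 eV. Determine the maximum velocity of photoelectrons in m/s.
4.8786e+05 m/s

First, find the maximum kinetic energy:
E_photon = hc/λ = 2.9366 eV
KE_max = E_photon - φ = 2.9366 - 2.26 = 0.6766 eV

Convert to Joules: KE_max = 0.6766 × 1.602×10⁻¹⁹ J = 1.0841e-19 J

Then use KE = ½mv² to find velocity:
v = √(2·KE/m) = √(2 × 1.0841e-19 J / 9.109e-31 kg)
v = 4.8786e+05 m/s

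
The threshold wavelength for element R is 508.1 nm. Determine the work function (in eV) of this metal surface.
2.44 eV

At the threshold wavelength, photon energy equals work function:
φ = hc/λ₀

Calculating:
φ = (6.626×10⁻³⁴ J·s)(3×10⁸ m/s) / (508.1×10⁻⁹ m)
φ = 2.44 eV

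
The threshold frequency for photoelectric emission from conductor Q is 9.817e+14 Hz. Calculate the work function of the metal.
4.06 eV

At the threshold frequency, photon energy equals work function:
φ = hf₀

Calculating:
φ = (6.626×10⁻³⁴ J·s)(9.817e+14 Hz)
φ = 4.06 eV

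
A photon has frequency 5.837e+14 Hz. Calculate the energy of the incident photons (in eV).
2.4140 eV

Using E = hf:

E = hf = (6.626×10⁻³⁴ J·s)(5.837e+14 Hz)
E = 2.4140 eV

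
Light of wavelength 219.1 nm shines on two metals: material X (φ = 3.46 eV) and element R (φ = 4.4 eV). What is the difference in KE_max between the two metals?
0.9400 eV

Using KE_max = hc/λ - φ for each metal:

Photon energy: E = hc/λ = 5.6588 eV

For material X (φ₁ = 3.46 eV):
KE₁ = E - φ₁ = 5.6588 - 3.46 = 2.1988 eV

For element R (φ₂ = 4.4 eV):
KE₂ = E - φ₂ = 5.6588 - 4.4 = 1.2588 eV

Difference:
ΔKE = KE₁ - KE₂ = 2.1988 - 1.2588 = 0.9400 eV

Note: The difference equals the difference in work functions: 4.4 - 3.46 = 0.94 eV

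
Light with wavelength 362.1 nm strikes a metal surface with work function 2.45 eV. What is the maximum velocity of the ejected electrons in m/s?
5.8535e+05 m/s

First, find the maximum kinetic energy:
E_photon = hc/λ = 3.4240 eV
KE_max = E_photon - φ = 3.4240 - 2.45 = 0.9740 eV

Convert to Joules: KE_max = 0.9740 × 1.602×10⁻¹⁹ J = 1.5606e-19 J

Then use KE = ½mv² to find velocity:
v = √(2·KE/m) = √(2 × 1.5606e-19 J / 9.109e-31 kg)
v = 5.8535e+05 m/s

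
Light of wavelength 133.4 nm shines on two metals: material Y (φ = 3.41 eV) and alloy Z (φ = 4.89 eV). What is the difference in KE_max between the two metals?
1.4800 eV

Using KE_max = hc/λ - φ for each metal:

Photon energy: E = hc/λ = 9.2942 eV

For material Y (φ₁ = 3.41 eV):
KE₁ = E - φ₁ = 9.2942 - 3.41 = 5.8842 eV

For alloy Z (φ₂ = 4.89 eV):
KE₂ = E - φ₂ = 9.2942 - 4.89 = 4.4042 eV

Difference:
ΔKE = KE₁ - KE₂ = 5.8842 - 4.4042 = 1.4800 eV

Note: The difference equals the difference in work functions: 4.89 - 3.41 = 1.48 eV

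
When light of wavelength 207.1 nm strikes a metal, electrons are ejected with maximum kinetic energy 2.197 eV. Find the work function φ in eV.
3.79 eV

From Einstein's photoelectric equation: KE_max = hf - φ = hc/λ - φ

Rearranging for φ:
φ = hc/λ - KE_max

Calculate photon energy:
E_photon = hc/λ = 5.9867 eV

Therefore:
φ = 5.9867 - 2.197 = 3.79 eV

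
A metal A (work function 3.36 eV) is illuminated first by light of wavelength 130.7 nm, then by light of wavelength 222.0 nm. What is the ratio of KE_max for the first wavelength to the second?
2.7535

Using Einstein's equation: KE_max = hc/λ - φ

For λ₁ = 130.7 nm:
E₁ = hc/λ₁ = 9.4862 eV
KE₁ = E₁ - φ = 9.4862 - 3.36 = 6.1262 eV

For λ₂ = 222.0 nm:
E₂ = hc/λ₂ = 5.5849 eV
KE₂ = E₂ - φ = 5.5849 - 3.36 = 2.2249 eV

Ratio: KE₁/KE₂ = 6.1262/2.2249 = 2.7535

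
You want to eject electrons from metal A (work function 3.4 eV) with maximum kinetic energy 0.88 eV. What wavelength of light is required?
289.68 nm

From Einstein's equation: KE_max = hc/λ - φ

Rearranging for λ:
hc/λ = KE_max + φ
λ = hc/(KE_max + φ)

Required photon energy:
E_photon = KE_max + φ = 0.88 + 3.4 = 4.28 eV

Required wavelength:
λ = hc/E_photon = (6.626×10⁻³⁴)(3×10⁸) / (4.28 × 1.602×10⁻¹⁹)
λ = 289.68 nm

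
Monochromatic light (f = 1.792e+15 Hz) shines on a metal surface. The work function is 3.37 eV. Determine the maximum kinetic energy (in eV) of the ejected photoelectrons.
4.0411 eV

Using Einstein's photoelectric equation: KE_max = hf - φ

First, calculate the photon energy:
E_photon = hf = (6.626×10⁻³⁴ J·s)(1.792e+15 Hz)
E_photon = 7.4111 eV

Then, the maximum kinetic energy:
KE_max = E_photon - φ = 7.4111 eV - 3.37 eV = 4.0411 eV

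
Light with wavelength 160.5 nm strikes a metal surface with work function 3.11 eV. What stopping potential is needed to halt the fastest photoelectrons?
4.6149 V

The stopping potential V_s satisfies: eV_s = KE_max

First, find KE_max using Einstein's equation:
E_photon = hc/λ = 7.7249 eV
KE_max = E_photon - φ = 7.7249 - 3.11 = 4.6149 eV

Since eV_s = KE_max:
V_s = KE_max/e = 4.6149 V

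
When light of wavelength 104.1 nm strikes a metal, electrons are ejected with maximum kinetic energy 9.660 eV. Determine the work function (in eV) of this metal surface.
2.25 eV

From Einstein's photoelectric equation: KE_max = hf - φ = hc/λ - φ

Rearranging for φ:
φ = hc/λ - KE_max

Calculate photon energy:
E_photon = hc/λ = 11.9101 eV

Therefore:
φ = 11.9101 - 9.660 = 2.25 eV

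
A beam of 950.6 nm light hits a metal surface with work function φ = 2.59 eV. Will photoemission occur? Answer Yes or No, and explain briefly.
No

For photoemission, the photon energy must exceed the work function.

Photon energy: E = hc/λ = 1.3043 eV
Work function: φ = 2.59 eV

Since E_photon (1.3043 eV) < φ (2.59 eV), photoemission will NOT occur.
The threshold wavelength is λ₀ = hc/φ = 478.7 nm.
Since 950.6 nm > 478.7 nm, the photons lack sufficient energy.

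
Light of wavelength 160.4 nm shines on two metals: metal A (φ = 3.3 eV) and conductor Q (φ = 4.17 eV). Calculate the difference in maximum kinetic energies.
0.8700 eV

Using KE_max = hc/λ - φ for each metal:

Photon energy: E = hc/λ = 7.7297 eV

For metal A (φ₁ = 3.3 eV):
KE₁ = E - φ₁ = 7.7297 - 3.3 = 4.4297 eV

For conductor Q (φ₂ = 4.17 eV):
KE₂ = E - φ₂ = 7.7297 - 4.17 = 3.5597 eV

Difference:
ΔKE = KE₁ - KE₂ = 4.4297 - 3.5597 = 0.8700 eV

Note: The difference equals the difference in work functions: 4.17 - 3.3 = 0.87 eV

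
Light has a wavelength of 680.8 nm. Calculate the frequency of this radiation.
4.4035e+14 Hz

Using the wave equation: c = fλ

Solving for frequency:
f = c/λ = (3×10⁸ m/s) / (680.8×10⁻⁹ m)
f = 4.4035e+14 Hz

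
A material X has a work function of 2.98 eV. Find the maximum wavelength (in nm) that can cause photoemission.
416.05 nm

The threshold wavelength is when the photon energy equals the work function:
hc/λ₀ = φ

Solving for λ₀:
λ₀ = hc/φ = (6.626×10⁻³⁴ J·s)(3×10⁸ m/s) / (2.98 eV × 1.602×10⁻¹⁹ J/eV)
λ₀ = 416.05 nm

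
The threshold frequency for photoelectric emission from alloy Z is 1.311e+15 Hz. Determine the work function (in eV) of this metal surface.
5.42 eV

At the threshold frequency, photon energy equals work function:
φ = hf₀

Calculating:
φ = (6.626×10⁻³⁴ J·s)(1.311e+15 Hz)
φ = 5.42 eV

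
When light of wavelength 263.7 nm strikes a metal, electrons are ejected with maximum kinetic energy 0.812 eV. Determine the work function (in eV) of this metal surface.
3.89 eV

From Einstein's photoelectric equation: KE_max = hf - φ = hc/λ - φ

Rearranging for φ:
φ = hc/λ - KE_max

Calculate photon energy:
E_photon = hc/λ = 4.7017 eV

Therefore:
φ = 4.7017 - 0.812 = 3.89 eV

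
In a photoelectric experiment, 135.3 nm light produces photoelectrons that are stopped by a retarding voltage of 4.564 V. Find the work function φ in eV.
4.60 eV

The stopping potential gives the maximum kinetic energy: KE_max = eV_s = 4.564 eV

From Einstein's photoelectric equation: KE_max = hc/λ - φ
Rearranging: φ = hc/λ - KE_max

Calculate photon energy:
E_photon = hc/λ = (6.626×10⁻³⁴ J·s)(3×10⁸ m/s) / (135.3×10⁻⁹ m) = 9.1637 eV

Therefore:
φ = 9.1637 - 4.564 = 4.60 eV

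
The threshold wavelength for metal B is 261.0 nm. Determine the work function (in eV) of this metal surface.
4.75 eV

At the threshold wavelength, photon energy equals work function:
φ = hc/λ₀

Calculating:
φ = (6.626×10⁻³⁴ J·s)(3×10⁸ m/s) / (261.0×10⁻⁹ m)
φ = 4.75 eV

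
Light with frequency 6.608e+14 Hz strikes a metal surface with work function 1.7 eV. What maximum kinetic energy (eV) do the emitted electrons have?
1.0328 eV

Using Einstein's photoelectric equation: KE_max = hf - φ

First, calculate the photon energy:
E_photon = hf = (6.626×10⁻³⁴ J·s)(6.608e+14 Hz)
E_photon = 2.7328 eV

Then, the maximum kinetic energy:
KE_max = E_photon - φ = 2.7328 eV - 1.7 eV = 1.0328 eV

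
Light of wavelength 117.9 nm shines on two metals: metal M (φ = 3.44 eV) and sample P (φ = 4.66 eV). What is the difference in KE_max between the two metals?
1.2200 eV

Using KE_max = hc/λ - φ for each metal:

Photon energy: E = hc/λ = 10.5160 eV

For metal M (φ₁ = 3.44 eV):
KE₁ = E - φ₁ = 10.5160 - 3.44 = 7.0760 eV

For sample P (φ₂ = 4.66 eV):
KE₂ = E - φ₂ = 10.5160 - 4.66 = 5.8560 eV

Difference:
ΔKE = KE₁ - KE₂ = 7.0760 - 5.8560 = 1.2200 eV

Note: The difference equals the difference in work functions: 4.66 - 3.44 = 1.22 eV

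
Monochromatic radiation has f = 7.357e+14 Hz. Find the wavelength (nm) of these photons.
407.49 nm

Using the wave equation: c = fλ

Solving for wavelength:
λ = c/f = (3×10⁸ m/s) / (7.357e+14 Hz)
λ = 407.49 nm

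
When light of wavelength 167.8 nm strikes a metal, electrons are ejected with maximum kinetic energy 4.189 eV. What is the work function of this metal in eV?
3.20 eV

From Einstein's photoelectric equation: KE_max = hf - φ = hc/λ - φ

Rearranging for φ:
φ = hc/λ - KE_max

Calculate photon energy:
E_photon = hc/λ = 7.3888 eV

Therefore:
φ = 7.3888 - 4.189 = 3.20 eV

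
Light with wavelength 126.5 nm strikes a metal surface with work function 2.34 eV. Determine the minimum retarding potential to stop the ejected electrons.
7.4611 V

The stopping potential V_s satisfies: eV_s = KE_max

First, find KE_max using Einstein's equation:
E_photon = hc/λ = 9.8011 eV
KE_max = E_photon - φ = 9.8011 - 2.34 = 7.4611 eV

Since eV_s = KE_max:
V_s = KE_max/e = 7.4611 V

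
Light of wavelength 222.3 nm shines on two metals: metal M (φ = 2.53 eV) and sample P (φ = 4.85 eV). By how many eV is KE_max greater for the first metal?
2.3200 eV

Using KE_max = hc/λ - φ for each metal:

Photon energy: E = hc/λ = 5.5773 eV

For metal M (φ₁ = 2.53 eV):
KE₁ = E - φ₁ = 5.5773 - 2.53 = 3.0473 eV

For sample P (φ₂ = 4.85 eV):
KE₂ = E - φ₂ = 5.5773 - 4.85 = 0.7273 eV

Difference:
ΔKE = KE₁ - KE₂ = 3.0473 - 0.7273 = 2.3200 eV

Note: The difference equals the difference in work functions: 4.85 - 2.53 = 2.32 eV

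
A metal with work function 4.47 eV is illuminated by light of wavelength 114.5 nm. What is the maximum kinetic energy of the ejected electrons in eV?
6.3583 eV

Using Einstein's photoelectric equation: KE_max = hf - φ = hc/λ - φ

First, calculate the photon energy:
E_photon = hc/λ = (6.626×10⁻³⁴ J·s)(3×10⁸ m/s) / (114.5×10⁻⁹ m)
E_photon = 10.8283 eV

Then, the maximum kinetic energy:
KE_max = E_photon - φ = 10.8283 eV - 4.47 eV = 6.3583 eV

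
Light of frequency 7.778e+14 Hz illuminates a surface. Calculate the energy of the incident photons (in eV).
3.2167 eV

Using E = hf:

E = hf = (6.626×10⁻³⁴ J·s)(7.778e+14 Hz)
E = 3.2167 eV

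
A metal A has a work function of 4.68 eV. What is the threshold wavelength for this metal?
264.92 nm

The threshold wavelength is when the photon energy equals the work function:
hc/λ₀ = φ

Solving for λ₀:
λ₀ = hc/φ = (6.626×10⁻³⁴ J·s)(3×10⁸ m/s) / (4.68 eV × 1.602×10⁻¹⁹ J/eV)
λ₀ = 264.92 nm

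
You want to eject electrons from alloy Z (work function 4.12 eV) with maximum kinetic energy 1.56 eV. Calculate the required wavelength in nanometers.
218.28 nm

From Einstein's equation: KE_max = hc/λ - φ

Rearranging for λ:
hc/λ = KE_max + φ
λ = hc/(KE_max + φ)

Required photon energy:
E_photon = KE_max + φ = 1.56 + 4.12 = 5.68 eV

Required wavelength:
λ = hc/E_photon = (6.626×10⁻³⁴)(3×10⁸) / (5.68 × 1.602×10⁻¹⁹)
λ = 218.28 nm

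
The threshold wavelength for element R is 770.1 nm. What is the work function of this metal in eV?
1.61 eV

At the threshold wavelength, photon energy equals work function:
φ = hc/λ₀

Calculating:
φ = (6.626×10⁻³⁴ J·s)(3×10⁸ m/s) / (770.1×10⁻⁹ m)
φ = 1.61 eV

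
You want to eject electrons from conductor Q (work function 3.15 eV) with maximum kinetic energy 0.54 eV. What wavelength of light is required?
336.00 nm

From Einstein's equation: KE_max = hc/λ - φ

Rearranging for λ:
hc/λ = KE_max + φ
λ = hc/(KE_max + φ)

Required photon energy:
E_photon = KE_max + φ = 0.54 + 3.15 = 3.69 eV

Required wavelength:
λ = hc/E_photon = (6.626×10⁻³⁴)(3×10⁸) / (3.69 × 1.602×10⁻¹⁹)
λ = 336.00 nm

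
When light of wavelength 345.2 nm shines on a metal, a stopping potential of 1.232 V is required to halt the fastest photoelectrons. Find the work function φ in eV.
2.36 eV

The stopping potential gives the maximum kinetic energy: KE_max = eV_s = 1.232 eV

From Einstein's photoelectric equation: KE_max = hc/λ - φ
Rearranging: φ = hc/λ - KE_max

Calculate photon energy:
E_photon = hc/λ = (6.626×10⁻³⁴ J·s)(3×10⁸ m/s) / (345.2×10⁻⁹ m) = 3.5917 eV

Therefore:
φ = 3.5917 - 1.232 = 2.36 eV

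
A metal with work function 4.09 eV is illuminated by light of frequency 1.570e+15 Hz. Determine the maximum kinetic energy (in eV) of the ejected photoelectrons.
2.4030 eV

Using Einstein's photoelectric equation: KE_max = hf - φ

First, calculate the photon energy:
E_photon = hf = (6.626×10⁻³⁴ J·s)(1.570e+15 Hz)
E_photon = 6.4930 eV

Then, the maximum kinetic energy:
KE_max = E_photon - φ = 6.4930 eV - 4.09 eV = 2.4030 eV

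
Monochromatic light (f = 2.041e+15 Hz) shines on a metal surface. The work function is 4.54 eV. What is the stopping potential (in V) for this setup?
3.9009 V

The stopping potential V_s satisfies: eV_s = KE_max

First, find KE_max using Einstein's equation:
E_photon = hf = (6.626×10⁻³⁴ J·s)(2.041e+15 Hz) = 8.4409 eV
KE_max = E_photon - φ = 8.4409 - 4.54 = 3.9009 eV

Since eV_s = KE_max:
V_s = KE_max/e = 3.9009 V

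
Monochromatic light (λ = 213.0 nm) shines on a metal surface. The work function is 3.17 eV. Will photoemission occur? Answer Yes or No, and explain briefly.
Yes

For photoemission, the photon energy must exceed the work function.

Photon energy: E = hc/λ = 5.8209 eV
Work function: φ = 3.17 eV

Since E_photon (5.8209 eV) > φ (3.17 eV), photoemission WILL occur.
The threshold wavelength is λ₀ = hc/φ = 391.1 nm.
Since 213.0 nm < 391.1 nm, the light has sufficient energy.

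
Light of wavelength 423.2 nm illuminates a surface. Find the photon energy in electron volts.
2.9297 eV

Using E = hf = hc/λ:

E = hc/λ = (6.626×10⁻³⁴ J·s)(3×10⁸ m/s) / (423.2×10⁻⁹ m)
E = 2.9297 eV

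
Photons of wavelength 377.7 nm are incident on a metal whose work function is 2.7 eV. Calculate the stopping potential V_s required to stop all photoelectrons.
0.5826 V

The stopping potential V_s satisfies: eV_s = KE_max

First, find KE_max using Einstein's equation:
E_photon = hc/λ = 3.2826 eV
KE_max = E_photon - φ = 3.2826 - 2.7 = 0.5826 eV

Since eV_s = KE_max:
V_s = KE_max/e = 0.5826 V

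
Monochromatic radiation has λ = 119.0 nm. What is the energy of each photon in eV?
10.4188 eV

Using E = hf = hc/λ:

E = hc/λ = (6.626×10⁻³⁴ J·s)(3×10⁸ m/s) / (119.0×10⁻⁹ m)
E = 10.4188 eV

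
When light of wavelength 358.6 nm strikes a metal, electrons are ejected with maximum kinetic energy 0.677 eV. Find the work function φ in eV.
2.78 eV

From Einstein's photoelectric equation: KE_max = hf - φ = hc/λ - φ

Rearranging for φ:
φ = hc/λ - KE_max

Calculate photon energy:
E_photon = hc/λ = 3.4575 eV

Therefore:
φ = 3.4575 - 0.677 = 2.78 eV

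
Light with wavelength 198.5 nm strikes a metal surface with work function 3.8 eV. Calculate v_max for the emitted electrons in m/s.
9.2760e+05 m/s

First, find the maximum kinetic energy:
E_photon = hc/λ = 6.2461 eV
KE_max = E_photon - φ = 6.2461 - 3.8 = 2.4461 eV

Convert to Joules: KE_max = 2.4461 × 1.602×10⁻¹⁹ J = 3.9190e-19 J

Then use KE = ½mv² to find velocity:
v = √(2·KE/m) = √(2 × 3.9190e-19 J / 9.109e-31 kg)
v = 9.2760e+05 m/s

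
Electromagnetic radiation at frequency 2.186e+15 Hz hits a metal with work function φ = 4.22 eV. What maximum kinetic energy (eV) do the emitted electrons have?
4.8206 eV

Using Einstein's photoelectric equation: KE_max = hf - φ

First, calculate the photon energy:
E_photon = hf = (6.626×10⁻³⁴ J·s)(2.186e+15 Hz)
E_photon = 9.0406 eV

Then, the maximum kinetic energy:
KE_max = E_photon - φ = 9.0406 eV - 4.22 eV = 4.8206 eV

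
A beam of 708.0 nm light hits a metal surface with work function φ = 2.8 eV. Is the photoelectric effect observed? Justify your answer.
No

For photoemission, the photon energy must exceed the work function.

Photon energy: E = hc/λ = 1.7512 eV
Work function: φ = 2.8 eV

Since E_photon (1.7512 eV) < φ (2.8 eV), photoemission will NOT occur.
The threshold wavelength is λ₀ = hc/φ = 442.8 nm.
Since 708.0 nm > 442.8 nm, the photons lack sufficient energy.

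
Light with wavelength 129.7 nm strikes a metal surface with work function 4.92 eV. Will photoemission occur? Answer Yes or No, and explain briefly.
Yes

For photoemission, the photon energy must exceed the work function.

Photon energy: E = hc/λ = 9.5593 eV
Work function: φ = 4.92 eV

Since E_photon (9.5593 eV) > φ (4.92 eV), photoemission WILL occur.
The threshold wavelength is λ₀ = hc/φ = 252.0 nm.
Since 129.7 nm < 252.0 nm, the light has sufficient energy.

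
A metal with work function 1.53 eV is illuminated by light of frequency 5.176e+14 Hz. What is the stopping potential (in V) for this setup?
0.6106 V

The stopping potential V_s satisfies: eV_s = KE_max

First, find KE_max using Einstein's equation:
E_photon = hf = (6.626×10⁻³⁴ J·s)(5.176e+14 Hz) = 2.1406 eV
KE_max = E_photon - φ = 2.1406 - 1.53 = 0.6106 eV

Since eV_s = KE_max:
V_s = KE_max/e = 0.6106 V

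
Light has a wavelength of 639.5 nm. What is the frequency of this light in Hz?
4.6879e+14 Hz

Using the wave equation: c = fλ

Solving for frequency:
f = c/λ = (3×10⁸ m/s) / (639.5×10⁻⁹ m)
f = 4.6879e+14 Hz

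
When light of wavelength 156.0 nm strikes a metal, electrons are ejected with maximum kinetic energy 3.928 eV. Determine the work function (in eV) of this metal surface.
4.02 eV

From Einstein's photoelectric equation: KE_max = hf - φ = hc/λ - φ

Rearranging for φ:
φ = hc/λ - KE_max

Calculate photon energy:
E_photon = hc/λ = 7.9477 eV

Therefore:
φ = 7.9477 - 3.928 = 4.02 eV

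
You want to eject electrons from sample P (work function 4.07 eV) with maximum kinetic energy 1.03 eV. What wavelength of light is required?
243.11 nm

From Einstein's equation: KE_max = hc/λ - φ

Rearranging for λ:
hc/λ = KE_max + φ
λ = hc/(KE_max + φ)

Required photon energy:
E_photon = KE_max + φ = 1.03 + 4.07 = 5.10 eV

Required wavelength:
λ = hc/E_photon = (6.626×10⁻³⁴)(3×10⁸) / (5.10 × 1.602×10⁻¹⁹)
λ = 243.11 nm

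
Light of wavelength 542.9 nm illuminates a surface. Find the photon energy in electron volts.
2.2837 eV

Using E = hf = hc/λ:

E = hc/λ = (6.626×10⁻³⁴ J·s)(3×10⁸ m/s) / (542.9×10⁻⁹ m)
E = 2.2837 eV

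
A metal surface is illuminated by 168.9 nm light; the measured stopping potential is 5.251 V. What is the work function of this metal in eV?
2.09 eV

The stopping potential gives the maximum kinetic energy: KE_max = eV_s = 5.251 eV

From Einstein's photoelectric equation: KE_max = hc/λ - φ
Rearranging: φ = hc/λ - KE_max

Calculate photon energy:
E_photon = hc/λ = (6.626×10⁻³⁴ J·s)(3×10⁸ m/s) / (168.9×10⁻⁹ m) = 7.3407 eV

Therefore:
φ = 7.3407 - 5.251 = 2.09 eV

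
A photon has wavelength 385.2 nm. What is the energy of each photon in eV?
3.2187 eV

Using E = hf = hc/λ:

E = hc/λ = (6.626×10⁻³⁴ J·s)(3×10⁸ m/s) / (385.2×10⁻⁹ m)
E = 3.2187 eV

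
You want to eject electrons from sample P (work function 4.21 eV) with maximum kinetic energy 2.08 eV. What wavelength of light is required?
197.11 nm

From Einstein's equation: KE_max = hc/λ - φ

Rearranging for λ:
hc/λ = KE_max + φ
λ = hc/(KE_max + φ)

Required photon energy:
E_photon = KE_max + φ = 2.08 + 4.21 = 6.29 eV

Required wavelength:
λ = hc/E_photon = (6.626×10⁻³⁴)(3×10⁸) / (6.29 × 1.602×10⁻¹⁹)
λ = 197.11 nm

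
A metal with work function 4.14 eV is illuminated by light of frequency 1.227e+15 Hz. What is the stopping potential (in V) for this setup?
0.9345 V

The stopping potential V_s satisfies: eV_s = KE_max

First, find KE_max using Einstein's equation:
E_photon = hf = (6.626×10⁻³⁴ J·s)(1.227e+15 Hz) = 5.0745 eV
KE_max = E_photon - φ = 5.0745 - 4.14 = 0.9345 eV

Since eV_s = KE_max:
V_s = KE_max/e = 0.9345 V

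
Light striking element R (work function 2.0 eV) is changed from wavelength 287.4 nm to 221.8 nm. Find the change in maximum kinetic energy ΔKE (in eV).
1.2759 eV

Using Einstein's equation: KE_max = hc/λ - φ

For λ₁ = 287.4 nm:
KE₁ = hc/λ₁ - φ = 4.3140 - 2.0 = 2.3140 eV

For λ₂ = 221.8 nm:
KE₂ = hc/λ₂ - φ = 5.5899 - 2.0 = 3.5899 eV

Change in KE:
ΔKE = KE₂ - KE₁ = 3.5899 - 2.3140 = 1.2759 eV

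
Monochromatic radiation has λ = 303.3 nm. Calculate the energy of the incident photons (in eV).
4.0878 eV

Using E = hf = hc/λ:

E = hc/λ = (6.626×10⁻³⁴ J·s)(3×10⁸ m/s) / (303.3×10⁻⁹ m)
E = 4.0878 eV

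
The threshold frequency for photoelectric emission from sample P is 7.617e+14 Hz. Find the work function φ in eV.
3.15 eV

At the threshold frequency, photon energy equals work function:
φ = hf₀

Calculating:
φ = (6.626×10⁻³⁴ J·s)(7.617e+14 Hz)
φ = 3.15 eV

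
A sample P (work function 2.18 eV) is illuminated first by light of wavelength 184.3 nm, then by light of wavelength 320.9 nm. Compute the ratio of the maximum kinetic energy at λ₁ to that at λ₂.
2.7009

Using Einstein's equation: KE_max = hc/λ - φ

For λ₁ = 184.3 nm:
E₁ = hc/λ₁ = 6.7273 eV
KE₁ = E₁ - φ = 6.7273 - 2.18 = 4.5473 eV

For λ₂ = 320.9 nm:
E₂ = hc/λ₂ = 3.8636 eV
KE₂ = E₂ - φ = 3.8636 - 2.18 = 1.6836 eV

Ratio: KE₁/KE₂ = 4.5473/1.6836 = 2.7009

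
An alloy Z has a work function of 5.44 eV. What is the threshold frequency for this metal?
1.3154e+15 Hz

The threshold frequency is when the photon energy equals the work function:
hf₀ = φ

Solving for f₀:
f₀ = φ/h = (5.44 eV × 1.602×10⁻¹⁹ J/eV) / (6.626×10⁻³⁴ J·s)
f₀ = 1.3154e+15 Hz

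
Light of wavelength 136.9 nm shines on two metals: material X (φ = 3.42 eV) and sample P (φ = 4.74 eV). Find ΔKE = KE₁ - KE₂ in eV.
1.3200 eV

Using KE_max = hc/λ - φ for each metal:

Photon energy: E = hc/λ = 9.0566 eV

For material X (φ₁ = 3.42 eV):
KE₁ = E - φ₁ = 9.0566 - 3.42 = 5.6366 eV

For sample P (φ₂ = 4.74 eV):
KE₂ = E - φ₂ = 9.0566 - 4.74 = 4.3166 eV

Difference:
ΔKE = KE₁ - KE₂ = 5.6366 - 4.3166 = 1.3200 eV

Note: The difference equals the difference in work functions: 4.74 - 3.42 = 1.32 eV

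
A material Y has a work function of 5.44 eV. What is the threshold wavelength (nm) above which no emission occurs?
227.91 nm

The threshold wavelength is when the photon energy equals the work function:
hc/λ₀ = φ

Solving for λ₀:
λ₀ = hc/φ = (6.626×10⁻³⁴ J·s)(3×10⁸ m/s) / (5.44 eV × 1.602×10⁻¹⁹ J/eV)
λ₀ = 227.91 nm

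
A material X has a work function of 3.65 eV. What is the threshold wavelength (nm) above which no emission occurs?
339.68 nm

The threshold wavelength is when the photon energy equals the work function:
hc/λ₀ = φ

Solving for λ₀:
λ₀ = hc/φ = (6.626×10⁻³⁴ J·s)(3×10⁸ m/s) / (3.65 eV × 1.602×10⁻¹⁹ J/eV)
λ₀ = 339.68 nm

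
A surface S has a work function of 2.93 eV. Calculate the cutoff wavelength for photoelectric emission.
423.15 nm

The threshold wavelength is when the photon energy equals the work function:
hc/λ₀ = φ

Solving for λ₀:
λ₀ = hc/φ = (6.626×10⁻³⁴ J·s)(3×10⁸ m/s) / (2.93 eV × 1.602×10⁻¹⁹ J/eV)
λ₀ = 423.15 nm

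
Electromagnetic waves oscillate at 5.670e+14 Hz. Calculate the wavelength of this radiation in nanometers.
528.73 nm

Using the wave equation: c = fλ

Solving for wavelength:
λ = c/f = (3×10⁸ m/s) / (5.670e+14 Hz)
λ = 528.73 nm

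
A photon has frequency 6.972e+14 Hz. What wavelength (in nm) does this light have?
429.99 nm

Using the wave equation: c = fλ

Solving for wavelength:
λ = c/f = (3×10⁸ m/s) / (6.972e+14 Hz)
λ = 429.99 nm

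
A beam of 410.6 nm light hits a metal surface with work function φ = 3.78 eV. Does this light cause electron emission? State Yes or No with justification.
No

For photoemission, the photon energy must exceed the work function.

Photon energy: E = hc/λ = 3.0196 eV
Work function: φ = 3.78 eV

Since E_photon (3.0196 eV) < φ (3.78 eV), photoemission will NOT occur.
The threshold wavelength is λ₀ = hc/φ = 328.0 nm.
Since 410.6 nm > 328.0 nm, the photons lack sufficient energy.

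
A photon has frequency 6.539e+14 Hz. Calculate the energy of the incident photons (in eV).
2.7043 eV

Using E = hf:

E = hf = (6.626×10⁻³⁴ J·s)(6.539e+14 Hz)
E = 2.7043 eV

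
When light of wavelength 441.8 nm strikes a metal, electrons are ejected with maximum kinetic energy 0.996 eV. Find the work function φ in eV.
1.81 eV

From Einstein's photoelectric equation: KE_max = hf - φ = hc/λ - φ

Rearranging for φ:
φ = hc/λ - KE_max

Calculate photon energy:
E_photon = hc/λ = 2.8063 eV

Therefore:
φ = 2.8063 - 0.996 = 1.81 eV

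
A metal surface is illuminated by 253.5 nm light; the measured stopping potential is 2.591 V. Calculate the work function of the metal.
2.30 eV

The stopping potential gives the maximum kinetic energy: KE_max = eV_s = 2.591 eV

From Einstein's photoelectric equation: KE_max = hc/λ - φ
Rearranging: φ = hc/λ - KE_max

Calculate photon energy:
E_photon = hc/λ = (6.626×10⁻³⁴ J·s)(3×10⁸ m/s) / (253.5×10⁻⁹ m) = 4.8909 eV

Therefore:
φ = 4.8909 - 2.591 = 2.30 eV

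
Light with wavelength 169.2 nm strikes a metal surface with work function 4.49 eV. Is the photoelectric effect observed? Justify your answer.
Yes

For photoemission, the photon energy must exceed the work function.

Photon energy: E = hc/λ = 7.3277 eV
Work function: φ = 4.49 eV

Since E_photon (7.3277 eV) > φ (4.49 eV), photoemission WILL occur.
The threshold wavelength is λ₀ = hc/φ = 276.1 nm.
Since 169.2 nm < 276.1 nm, the light has sufficient energy.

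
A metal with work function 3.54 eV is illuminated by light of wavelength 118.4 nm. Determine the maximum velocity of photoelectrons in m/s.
1.5615e+06 m/s

First, find the maximum kinetic energy:
E_photon = hc/λ = 10.4716 eV
KE_max = E_photon - φ = 10.4716 - 3.54 = 6.9316 eV

Convert to Joules: KE_max = 6.9316 × 1.602×10⁻¹⁹ J = 1.1106e-18 J

Then use KE = ½mv² to find velocity:
v = √(2·KE/m) = √(2 × 1.1106e-18 J / 9.109e-31 kg)
v = 1.5615e+06 m/s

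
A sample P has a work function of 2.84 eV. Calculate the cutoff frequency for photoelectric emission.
6.8671e+14 Hz

The threshold frequency is when the photon energy equals the work function:
hf₀ = φ

Solving for f₀:
f₀ = φ/h = (2.84 eV × 1.602×10⁻¹⁹ J/eV) / (6.626×10⁻³⁴ J·s)
f₀ = 6.8671e+14 Hz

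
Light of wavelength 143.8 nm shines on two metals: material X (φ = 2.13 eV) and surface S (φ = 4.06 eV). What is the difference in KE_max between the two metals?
1.9300 eV

Using KE_max = hc/λ - φ for each metal:

Photon energy: E = hc/λ = 8.6220 eV

For material X (φ₁ = 2.13 eV):
KE₁ = E - φ₁ = 8.6220 - 2.13 = 6.4920 eV

For surface S (φ₂ = 4.06 eV):
KE₂ = E - φ₂ = 8.6220 - 4.06 = 4.5620 eV

Difference:
ΔKE = KE₁ - KE₂ = 6.4920 - 4.5620 = 1.9300 eV

Note: The difference equals the difference in work functions: 4.06 - 2.13 = 1.93 eV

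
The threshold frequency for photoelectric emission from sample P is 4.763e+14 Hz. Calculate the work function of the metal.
1.97 eV

At the threshold frequency, photon energy equals work function:
φ = hf₀

Calculating:
φ = (6.626×10⁻³⁴ J·s)(4.763e+14 Hz)
φ = 1.97 eV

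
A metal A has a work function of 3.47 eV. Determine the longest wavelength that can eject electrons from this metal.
357.30 nm

The threshold wavelength is when the photon energy equals the work function:
hc/λ₀ = φ

Solving for λ₀:
λ₀ = hc/φ = (6.626×10⁻³⁴ J·s)(3×10⁸ m/s) / (3.47 eV × 1.602×10⁻¹⁹ J/eV)
λ₀ = 357.30 nm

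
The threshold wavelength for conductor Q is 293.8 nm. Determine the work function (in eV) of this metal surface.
4.22 eV

At the threshold wavelength, photon energy equals work function:
φ = hc/λ₀

Calculating:
φ = (6.626×10⁻³⁴ J·s)(3×10⁸ m/s) / (293.8×10⁻⁹ m)
φ = 4.22 eV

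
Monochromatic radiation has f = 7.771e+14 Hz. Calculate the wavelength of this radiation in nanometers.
385.78 nm

Using the wave equation: c = fλ

Solving for wavelength:
λ = c/f = (3×10⁸ m/s) / (7.771e+14 Hz)
λ = 385.78 nm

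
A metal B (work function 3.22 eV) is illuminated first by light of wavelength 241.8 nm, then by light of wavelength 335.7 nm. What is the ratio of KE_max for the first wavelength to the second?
4.0303

Using Einstein's equation: KE_max = hc/λ - φ

For λ₁ = 241.8 nm:
E₁ = hc/λ₁ = 5.1276 eV
KE₁ = E₁ - φ = 5.1276 - 3.22 = 1.9076 eV

For λ₂ = 335.7 nm:
E₂ = hc/λ₂ = 3.6933 eV
KE₂ = E₂ - φ = 3.6933 - 3.22 = 0.4733 eV

Ratio: KE₁/KE₂ = 1.9076/0.4733 = 4.0303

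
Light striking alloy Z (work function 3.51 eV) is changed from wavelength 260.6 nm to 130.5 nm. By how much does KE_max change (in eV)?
4.7431 eV

Using Einstein's equation: KE_max = hc/λ - φ

For λ₁ = 260.6 nm:
KE₁ = hc/λ₁ - φ = 4.7576 - 3.51 = 1.2476 eV

For λ₂ = 130.5 nm:
KE₂ = hc/λ₂ - φ = 9.5007 - 3.51 = 5.9907 eV

Change in KE:
ΔKE = KE₂ - KE₁ = 5.9907 - 1.2476 = 4.7431 eV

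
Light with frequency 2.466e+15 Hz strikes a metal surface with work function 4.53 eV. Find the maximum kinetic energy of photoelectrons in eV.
5.6686 eV

Using Einstein's photoelectric equation: KE_max = hf - φ

First, calculate the photon energy:
E_photon = hf = (6.626×10⁻³⁴ J·s)(2.466e+15 Hz)
E_photon = 10.1986 eV

Then, the maximum kinetic energy:
KE_max = E_photon - φ = 10.1986 eV - 4.53 eV = 5.6686 eV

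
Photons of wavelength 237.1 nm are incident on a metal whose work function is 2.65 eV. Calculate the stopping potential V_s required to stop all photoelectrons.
2.5792 V

The stopping potential V_s satisfies: eV_s = KE_max

First, find KE_max using Einstein's equation:
E_photon = hc/λ = 5.2292 eV
KE_max = E_photon - φ = 5.2292 - 2.65 = 2.5792 eV

Since eV_s = KE_max:
V_s = KE_max/e = 2.5792 V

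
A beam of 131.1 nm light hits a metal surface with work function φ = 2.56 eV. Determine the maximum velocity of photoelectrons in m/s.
1.5576e+06 m/s

First, find the maximum kinetic energy:
E_photon = hc/λ = 9.4572 eV
KE_max = E_photon - φ = 9.4572 - 2.56 = 6.8972 eV

Convert to Joules: KE_max = 6.8972 × 1.602×10⁻¹⁹ J = 1.1051e-18 J

Then use KE = ½mv² to find velocity:
v = √(2·KE/m) = √(2 × 1.1051e-18 J / 9.109e-31 kg)
v = 1.5576e+06 m/s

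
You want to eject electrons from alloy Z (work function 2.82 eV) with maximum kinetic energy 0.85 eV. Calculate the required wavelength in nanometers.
337.83 nm

From Einstein's equation: KE_max = hc/λ - φ

Rearranging for λ:
hc/λ = KE_max + φ
λ = hc/(KE_max + φ)

Required photon energy:
E_photon = KE_max + φ = 0.85 + 2.82 = 3.67 eV

Required wavelength:
λ = hc/E_photon = (6.626×10⁻³⁴)(3×10⁸) / (3.67 × 1.602×10⁻¹⁹)
λ = 337.83 nm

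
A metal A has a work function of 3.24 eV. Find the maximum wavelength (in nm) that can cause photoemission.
382.67 nm

The threshold wavelength is when the photon energy equals the work function:
hc/λ₀ = φ

Solving for λ₀:
λ₀ = hc/φ = (6.626×10⁻³⁴ J·s)(3×10⁸ m/s) / (3.24 eV × 1.602×10⁻¹⁹ J/eV)
λ₀ = 382.67 nm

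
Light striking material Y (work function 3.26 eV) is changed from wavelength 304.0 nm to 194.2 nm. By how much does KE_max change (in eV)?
2.3059 eV

Using Einstein's equation: KE_max = hc/λ - φ

For λ₁ = 304.0 nm:
KE₁ = hc/λ₁ - φ = 4.0784 - 3.26 = 0.8184 eV

For λ₂ = 194.2 nm:
KE₂ = hc/λ₂ - φ = 6.3844 - 3.26 = 3.1244 eV

Change in KE:
ΔKE = KE₂ - KE₁ = 3.1244 - 0.8184 = 2.3059 eV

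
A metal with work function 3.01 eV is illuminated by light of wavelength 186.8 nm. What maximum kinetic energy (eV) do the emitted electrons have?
3.6273 eV

Using Einstein's photoelectric equation: KE_max = hf - φ = hc/λ - φ

First, calculate the photon energy:
E_photon = hc/λ = (6.626×10⁻³⁴ J·s)(3×10⁸ m/s) / (186.8×10⁻⁹ m)
E_photon = 6.6373 eV

Then, the maximum kinetic energy:
KE_max = E_photon - φ = 6.6373 eV - 3.01 eV = 3.6273 eV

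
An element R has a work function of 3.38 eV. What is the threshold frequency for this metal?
8.1728e+14 Hz

The threshold frequency is when the photon energy equals the work function:
hf₀ = φ

Solving for f₀:
f₀ = φ/h = (3.38 eV × 1.602×10⁻¹⁹ J/eV) / (6.626×10⁻³⁴ J·s)
f₀ = 8.1728e+14 Hz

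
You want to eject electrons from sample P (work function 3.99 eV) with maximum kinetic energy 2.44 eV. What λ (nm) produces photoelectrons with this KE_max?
192.82 nm

From Einstein's equation: KE_max = hc/λ - φ

Rearranging for λ:
hc/λ = KE_max + φ
λ = hc/(KE_max + φ)

Required photon energy:
E_photon = KE_max + φ = 2.44 + 3.99 = 6.43 eV

Required wavelength:
λ = hc/E_photon = (6.626×10⁻³⁴)(3×10⁸) / (6.43 × 1.602×10⁻¹⁹)
λ = 192.82 nm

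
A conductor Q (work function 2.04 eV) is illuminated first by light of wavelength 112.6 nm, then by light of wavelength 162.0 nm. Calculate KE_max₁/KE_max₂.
1.5982

Using Einstein's equation: KE_max = hc/λ - φ

For λ₁ = 112.6 nm:
E₁ = hc/λ₁ = 11.0110 eV
KE₁ = E₁ - φ = 11.0110 - 2.04 = 8.9710 eV

For λ₂ = 162.0 nm:
E₂ = hc/λ₂ = 7.6533 eV
KE₂ = E₂ - φ = 7.6533 - 2.04 = 5.6133 eV

Ratio: KE₁/KE₂ = 8.9710/5.6133 = 1.5982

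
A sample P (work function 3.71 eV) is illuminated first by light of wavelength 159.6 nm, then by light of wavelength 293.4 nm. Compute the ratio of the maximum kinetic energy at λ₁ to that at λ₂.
7.8686

Using Einstein's equation: KE_max = hc/λ - φ

For λ₁ = 159.6 nm:
E₁ = hc/λ₁ = 7.7684 eV
KE₁ = E₁ - φ = 7.7684 - 3.71 = 4.0584 eV

For λ₂ = 293.4 nm:
E₂ = hc/λ₂ = 4.2258 eV
KE₂ = E₂ - φ = 4.2258 - 3.71 = 0.5158 eV

Ratio: KE₁/KE₂ = 4.0584/0.5158 = 7.8686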